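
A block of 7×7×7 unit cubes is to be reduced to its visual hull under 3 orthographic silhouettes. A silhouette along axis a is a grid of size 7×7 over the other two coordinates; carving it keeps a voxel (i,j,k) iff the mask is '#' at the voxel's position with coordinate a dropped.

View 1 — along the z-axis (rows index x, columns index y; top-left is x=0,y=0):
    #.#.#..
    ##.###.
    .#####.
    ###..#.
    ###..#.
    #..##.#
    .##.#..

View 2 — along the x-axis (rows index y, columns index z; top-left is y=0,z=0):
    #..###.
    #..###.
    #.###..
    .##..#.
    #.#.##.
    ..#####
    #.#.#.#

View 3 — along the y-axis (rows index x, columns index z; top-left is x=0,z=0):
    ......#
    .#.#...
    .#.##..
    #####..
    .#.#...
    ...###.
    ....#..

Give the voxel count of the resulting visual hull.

before carving: 343 voxels (7×7×7)
after view 1 [z-axis, 28 of 49 cells solid] → remaining = 196
after view 2 [x-axis, 28 of 49 cells solid] → remaining = 113
after view 3 [y-axis, 17 of 49 cells solid] → remaining = 39

39 voxels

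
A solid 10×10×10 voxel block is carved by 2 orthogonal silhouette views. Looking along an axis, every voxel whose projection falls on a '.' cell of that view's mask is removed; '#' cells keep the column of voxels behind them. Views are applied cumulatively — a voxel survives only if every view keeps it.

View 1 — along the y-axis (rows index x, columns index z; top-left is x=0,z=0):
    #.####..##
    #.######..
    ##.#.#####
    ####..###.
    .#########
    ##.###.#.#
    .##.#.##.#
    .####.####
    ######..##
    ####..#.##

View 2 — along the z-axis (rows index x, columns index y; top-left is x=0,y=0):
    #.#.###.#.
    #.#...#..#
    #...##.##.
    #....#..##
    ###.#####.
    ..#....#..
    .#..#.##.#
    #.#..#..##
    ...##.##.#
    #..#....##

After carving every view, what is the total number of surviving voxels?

362 voxels

before carving: 1000 voxels (10×10×10)
step 1: project along y, AND mask (74/100) → |grid| = 740
step 2: project along z, AND mask (48/100) → |grid| = 362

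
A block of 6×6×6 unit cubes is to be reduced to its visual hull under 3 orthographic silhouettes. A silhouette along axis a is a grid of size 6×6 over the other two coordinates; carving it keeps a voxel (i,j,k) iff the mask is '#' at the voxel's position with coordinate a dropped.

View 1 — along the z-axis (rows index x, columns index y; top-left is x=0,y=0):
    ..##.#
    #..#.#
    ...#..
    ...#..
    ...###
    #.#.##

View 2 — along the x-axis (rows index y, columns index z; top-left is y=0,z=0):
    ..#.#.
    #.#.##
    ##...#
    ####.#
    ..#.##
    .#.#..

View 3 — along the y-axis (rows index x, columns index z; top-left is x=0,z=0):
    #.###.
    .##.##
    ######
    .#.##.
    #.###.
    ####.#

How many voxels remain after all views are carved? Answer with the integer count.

voxel count = 32

start: 6×6×6 = 216 voxels
carve view 1 (along z, XY-mask fill 15/36): 90 voxels remain
carve view 2 (along x, YZ-mask fill 19/36): 49 voxels remain
carve view 3 (along y, XZ-mask fill 26/36): 32 voxels remain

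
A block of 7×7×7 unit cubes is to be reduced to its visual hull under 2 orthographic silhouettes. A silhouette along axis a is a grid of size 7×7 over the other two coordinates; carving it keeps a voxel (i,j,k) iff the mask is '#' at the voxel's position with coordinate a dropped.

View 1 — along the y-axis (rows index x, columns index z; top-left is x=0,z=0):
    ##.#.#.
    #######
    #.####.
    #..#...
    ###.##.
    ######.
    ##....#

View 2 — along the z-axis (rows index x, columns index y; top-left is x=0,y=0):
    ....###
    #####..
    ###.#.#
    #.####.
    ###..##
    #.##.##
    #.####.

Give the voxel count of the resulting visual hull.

|visual hull| = 152

initial block: 7^3 = 343
after view 1 [y-axis, 32 of 49 cells solid] → remaining = 224
after view 2 [z-axis, 33 of 49 cells solid] → remaining = 152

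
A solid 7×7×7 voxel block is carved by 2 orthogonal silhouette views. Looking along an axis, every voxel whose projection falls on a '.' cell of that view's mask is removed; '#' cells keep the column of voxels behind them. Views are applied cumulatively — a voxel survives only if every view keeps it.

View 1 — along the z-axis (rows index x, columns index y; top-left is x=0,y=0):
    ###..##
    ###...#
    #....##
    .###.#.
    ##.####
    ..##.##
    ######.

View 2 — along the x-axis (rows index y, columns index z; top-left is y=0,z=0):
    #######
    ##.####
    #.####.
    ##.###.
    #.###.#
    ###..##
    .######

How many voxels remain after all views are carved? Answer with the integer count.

|visual hull| = 180

full grid |V| = 343
after view 1 [z-axis, 32 of 49 cells solid] → remaining = 224
after view 2 [x-axis, 39 of 49 cells solid] → remaining = 180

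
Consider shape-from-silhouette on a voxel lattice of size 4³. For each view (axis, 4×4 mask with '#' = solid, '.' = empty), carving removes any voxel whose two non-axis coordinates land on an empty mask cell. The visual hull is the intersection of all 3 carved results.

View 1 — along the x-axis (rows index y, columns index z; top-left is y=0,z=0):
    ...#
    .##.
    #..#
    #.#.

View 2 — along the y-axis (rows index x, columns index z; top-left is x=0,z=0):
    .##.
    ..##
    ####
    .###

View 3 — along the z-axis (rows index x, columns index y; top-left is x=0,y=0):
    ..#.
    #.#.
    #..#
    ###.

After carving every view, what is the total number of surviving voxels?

full grid |V| = 64
step 1: project along x, AND mask (7/16) → |grid| = 28
step 2: project along y, AND mask (11/16) → |grid| = 19
step 3: project along z, AND mask (8/16) → |grid| = 9

voxel count = 9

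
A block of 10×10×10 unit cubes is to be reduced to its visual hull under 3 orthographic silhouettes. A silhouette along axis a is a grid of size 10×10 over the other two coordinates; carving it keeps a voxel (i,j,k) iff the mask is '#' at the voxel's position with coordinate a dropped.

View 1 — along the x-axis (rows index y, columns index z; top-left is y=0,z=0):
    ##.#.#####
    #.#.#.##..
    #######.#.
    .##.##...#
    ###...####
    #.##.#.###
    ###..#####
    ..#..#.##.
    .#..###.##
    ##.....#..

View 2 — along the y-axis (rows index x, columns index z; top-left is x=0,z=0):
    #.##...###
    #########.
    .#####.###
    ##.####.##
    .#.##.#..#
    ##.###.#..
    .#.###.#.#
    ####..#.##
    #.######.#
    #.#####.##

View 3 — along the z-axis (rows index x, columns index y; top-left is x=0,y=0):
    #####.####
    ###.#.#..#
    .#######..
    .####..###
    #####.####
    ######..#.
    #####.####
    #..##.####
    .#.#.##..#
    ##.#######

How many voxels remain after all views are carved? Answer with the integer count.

initial block: 10^3 = 1000
after view 1 [x-axis, 61 of 100 cells solid] → remaining = 610
after view 2 [y-axis, 71 of 100 cells solid] → remaining = 419
after view 3 [z-axis, 75 of 100 cells solid] → remaining = 303

remaining voxels: 303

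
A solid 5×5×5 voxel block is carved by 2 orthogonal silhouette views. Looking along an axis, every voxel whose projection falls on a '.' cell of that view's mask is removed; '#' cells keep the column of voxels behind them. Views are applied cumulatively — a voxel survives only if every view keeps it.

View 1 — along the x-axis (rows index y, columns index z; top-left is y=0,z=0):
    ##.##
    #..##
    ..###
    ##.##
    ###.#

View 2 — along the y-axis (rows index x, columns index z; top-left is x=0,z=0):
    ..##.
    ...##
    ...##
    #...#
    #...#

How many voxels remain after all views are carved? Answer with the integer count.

full grid |V| = 125
  1. axis=0 (YZ plane), |mask|=18  ⇒  voxels=90
  2. axis=1 (XZ plane), |mask|=10  ⇒  voxels=42

remaining voxels: 42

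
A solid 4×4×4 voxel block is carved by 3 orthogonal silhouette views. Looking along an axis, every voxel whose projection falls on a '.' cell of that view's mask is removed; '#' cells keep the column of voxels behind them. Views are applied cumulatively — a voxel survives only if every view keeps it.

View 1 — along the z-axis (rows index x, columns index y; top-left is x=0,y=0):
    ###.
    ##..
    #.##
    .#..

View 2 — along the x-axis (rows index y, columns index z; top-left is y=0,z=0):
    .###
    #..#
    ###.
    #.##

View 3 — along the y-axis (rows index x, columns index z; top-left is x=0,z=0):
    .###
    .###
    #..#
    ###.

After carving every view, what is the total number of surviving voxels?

|visual hull| = 15

before carving: 64 voxels (4×4×4)
step 1: project along z, AND mask (9/16) → |grid| = 36
step 2: project along x, AND mask (11/16) → |grid| = 24
step 3: project along y, AND mask (11/16) → |grid| = 15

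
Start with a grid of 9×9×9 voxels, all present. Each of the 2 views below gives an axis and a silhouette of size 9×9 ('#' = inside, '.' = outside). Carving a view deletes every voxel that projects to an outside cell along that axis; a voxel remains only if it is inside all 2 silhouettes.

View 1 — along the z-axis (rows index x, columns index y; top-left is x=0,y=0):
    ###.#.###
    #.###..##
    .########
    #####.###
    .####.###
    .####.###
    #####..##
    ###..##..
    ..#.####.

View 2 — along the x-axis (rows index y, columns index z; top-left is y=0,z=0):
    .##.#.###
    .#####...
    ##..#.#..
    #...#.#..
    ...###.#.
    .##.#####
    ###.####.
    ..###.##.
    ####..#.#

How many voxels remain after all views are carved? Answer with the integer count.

full grid |V| = 729
[1] z-view keeps 60 columns → grid now 540
[2] x-view keeps 47 columns → grid now 303

voxel count = 303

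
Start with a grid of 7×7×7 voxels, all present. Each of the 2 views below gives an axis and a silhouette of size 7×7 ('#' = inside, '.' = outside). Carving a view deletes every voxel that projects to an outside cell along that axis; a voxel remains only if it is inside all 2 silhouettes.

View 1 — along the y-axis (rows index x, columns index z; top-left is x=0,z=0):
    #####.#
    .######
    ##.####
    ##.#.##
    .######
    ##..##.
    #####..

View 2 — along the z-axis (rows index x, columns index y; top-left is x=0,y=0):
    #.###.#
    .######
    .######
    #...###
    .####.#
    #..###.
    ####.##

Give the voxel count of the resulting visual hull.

initial block: 7^3 = 343
  1. axis=1 (XZ plane), |mask|=38  ⇒  voxels=266
  2. axis=2 (XY plane), |mask|=36  ⇒  voxels=198

|visual hull| = 198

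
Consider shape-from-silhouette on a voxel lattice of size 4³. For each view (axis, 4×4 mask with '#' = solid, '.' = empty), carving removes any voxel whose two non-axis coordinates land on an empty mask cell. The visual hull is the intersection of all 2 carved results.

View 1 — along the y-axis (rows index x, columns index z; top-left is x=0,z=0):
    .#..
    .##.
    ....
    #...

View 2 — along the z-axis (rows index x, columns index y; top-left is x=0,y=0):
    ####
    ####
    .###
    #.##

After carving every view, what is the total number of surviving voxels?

voxel count = 15

full grid |V| = 64
carve view 1 (along y, XZ-mask fill 4/16): 16 voxels remain
carve view 2 (along z, XY-mask fill 14/16): 15 voxels remain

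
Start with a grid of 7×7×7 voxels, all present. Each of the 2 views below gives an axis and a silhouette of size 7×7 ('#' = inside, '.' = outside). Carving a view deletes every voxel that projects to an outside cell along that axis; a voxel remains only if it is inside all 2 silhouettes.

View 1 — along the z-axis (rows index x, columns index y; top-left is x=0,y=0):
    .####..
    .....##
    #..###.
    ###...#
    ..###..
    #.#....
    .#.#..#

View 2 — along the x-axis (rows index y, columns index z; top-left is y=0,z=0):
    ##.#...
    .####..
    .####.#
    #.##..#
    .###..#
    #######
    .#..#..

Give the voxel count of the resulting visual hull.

full grid |V| = 343
[1] z-view keeps 22 columns → grid now 154
[2] x-view keeps 29 columns → grid now 89

89 voxels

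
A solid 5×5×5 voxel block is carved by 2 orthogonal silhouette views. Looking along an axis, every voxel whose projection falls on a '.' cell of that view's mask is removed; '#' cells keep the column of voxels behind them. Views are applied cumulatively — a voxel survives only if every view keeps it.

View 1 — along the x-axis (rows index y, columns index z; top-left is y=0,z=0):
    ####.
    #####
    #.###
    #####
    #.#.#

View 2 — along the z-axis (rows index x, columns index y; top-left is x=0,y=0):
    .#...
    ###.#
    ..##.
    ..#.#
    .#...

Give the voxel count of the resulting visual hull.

remaining voxels: 42

start: 5×5×5 = 125 voxels
after view 1 [x-axis, 21 of 25 cells solid] → remaining = 105
after view 2 [z-axis, 10 of 25 cells solid] → remaining = 42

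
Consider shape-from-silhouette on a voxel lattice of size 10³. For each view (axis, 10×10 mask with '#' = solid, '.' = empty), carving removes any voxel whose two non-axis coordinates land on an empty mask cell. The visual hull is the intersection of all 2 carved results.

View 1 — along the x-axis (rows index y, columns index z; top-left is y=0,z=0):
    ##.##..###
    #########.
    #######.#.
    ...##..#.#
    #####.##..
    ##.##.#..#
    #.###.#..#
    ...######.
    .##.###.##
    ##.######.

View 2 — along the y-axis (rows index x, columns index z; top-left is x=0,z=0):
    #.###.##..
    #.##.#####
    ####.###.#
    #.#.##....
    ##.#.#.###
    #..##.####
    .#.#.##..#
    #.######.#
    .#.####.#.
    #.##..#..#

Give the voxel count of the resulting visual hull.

full grid |V| = 1000
  1. axis=0 (YZ plane), |mask|=68  ⇒  voxels=680
  2. axis=1 (XZ plane), |mask|=64  ⇒  voxels=439

|visual hull| = 439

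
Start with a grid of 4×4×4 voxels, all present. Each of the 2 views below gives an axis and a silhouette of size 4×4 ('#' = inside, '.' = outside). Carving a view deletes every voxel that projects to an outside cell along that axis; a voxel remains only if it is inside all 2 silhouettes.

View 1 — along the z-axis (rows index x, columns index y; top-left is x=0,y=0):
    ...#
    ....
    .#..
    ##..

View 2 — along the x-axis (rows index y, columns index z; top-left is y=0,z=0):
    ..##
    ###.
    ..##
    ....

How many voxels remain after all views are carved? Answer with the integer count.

before carving: 64 voxels (4×4×4)
step 1: project along z, AND mask (4/16) → |grid| = 16
step 2: project along x, AND mask (7/16) → |grid| = 8

8 voxels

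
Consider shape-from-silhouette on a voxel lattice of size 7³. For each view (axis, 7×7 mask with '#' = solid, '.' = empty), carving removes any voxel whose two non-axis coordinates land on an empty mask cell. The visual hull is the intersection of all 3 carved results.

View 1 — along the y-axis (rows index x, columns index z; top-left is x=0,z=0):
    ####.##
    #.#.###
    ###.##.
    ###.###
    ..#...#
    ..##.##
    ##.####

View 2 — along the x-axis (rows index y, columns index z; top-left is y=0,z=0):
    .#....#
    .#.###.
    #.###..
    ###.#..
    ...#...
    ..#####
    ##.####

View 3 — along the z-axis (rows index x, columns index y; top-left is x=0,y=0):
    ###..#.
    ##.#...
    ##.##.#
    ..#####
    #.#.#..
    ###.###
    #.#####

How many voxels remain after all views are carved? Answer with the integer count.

initial block: 7^3 = 343
step 1: project along y, AND mask (34/49) → |grid| = 238
step 2: project along x, AND mask (26/49) → |grid| = 120
step 3: project along z, AND mask (32/49) → |grid| = 80

|visual hull| = 80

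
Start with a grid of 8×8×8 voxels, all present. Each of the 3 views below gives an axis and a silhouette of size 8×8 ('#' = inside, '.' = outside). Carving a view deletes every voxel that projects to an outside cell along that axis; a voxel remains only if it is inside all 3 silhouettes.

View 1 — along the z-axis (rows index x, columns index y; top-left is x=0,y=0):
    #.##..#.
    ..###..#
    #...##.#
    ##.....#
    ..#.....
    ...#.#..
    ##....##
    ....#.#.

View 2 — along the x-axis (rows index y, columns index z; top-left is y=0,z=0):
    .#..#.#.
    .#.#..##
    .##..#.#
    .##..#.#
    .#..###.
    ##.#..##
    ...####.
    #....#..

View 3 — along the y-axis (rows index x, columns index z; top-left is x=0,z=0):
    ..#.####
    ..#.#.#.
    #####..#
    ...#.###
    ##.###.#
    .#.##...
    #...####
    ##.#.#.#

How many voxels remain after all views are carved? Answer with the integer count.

full grid |V| = 512
[1] z-view keeps 24 columns → grid now 192
[2] x-view keeps 30 columns → grid now 86
[3] y-view keeps 37 columns → grid now 48

remaining voxels: 48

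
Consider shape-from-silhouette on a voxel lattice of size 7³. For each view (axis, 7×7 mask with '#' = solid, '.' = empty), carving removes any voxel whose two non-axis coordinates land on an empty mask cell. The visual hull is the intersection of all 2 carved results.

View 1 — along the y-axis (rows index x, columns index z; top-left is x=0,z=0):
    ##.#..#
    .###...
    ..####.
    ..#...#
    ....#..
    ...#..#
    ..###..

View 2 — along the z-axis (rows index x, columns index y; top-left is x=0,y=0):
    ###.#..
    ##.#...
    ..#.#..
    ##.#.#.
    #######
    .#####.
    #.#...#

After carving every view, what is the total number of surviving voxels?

full grid |V| = 343
[1] y-view keeps 19 columns → grid now 133
[2] z-view keeps 28 columns → grid now 67

remaining voxels: 67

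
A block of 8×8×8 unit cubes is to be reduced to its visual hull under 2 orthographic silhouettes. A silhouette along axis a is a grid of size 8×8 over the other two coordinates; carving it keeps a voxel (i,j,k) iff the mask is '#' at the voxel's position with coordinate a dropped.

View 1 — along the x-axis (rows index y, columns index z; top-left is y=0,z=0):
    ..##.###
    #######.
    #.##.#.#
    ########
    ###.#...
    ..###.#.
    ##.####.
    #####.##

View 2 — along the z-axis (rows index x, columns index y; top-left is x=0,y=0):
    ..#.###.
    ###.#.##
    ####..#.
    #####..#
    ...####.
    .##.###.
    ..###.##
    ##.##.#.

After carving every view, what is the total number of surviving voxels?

before carving: 512 voxels (8×8×8)
after view 1 [x-axis, 46 of 64 cells solid] → remaining = 368
after view 2 [z-axis, 40 of 64 cells solid] → remaining = 228

voxel count = 228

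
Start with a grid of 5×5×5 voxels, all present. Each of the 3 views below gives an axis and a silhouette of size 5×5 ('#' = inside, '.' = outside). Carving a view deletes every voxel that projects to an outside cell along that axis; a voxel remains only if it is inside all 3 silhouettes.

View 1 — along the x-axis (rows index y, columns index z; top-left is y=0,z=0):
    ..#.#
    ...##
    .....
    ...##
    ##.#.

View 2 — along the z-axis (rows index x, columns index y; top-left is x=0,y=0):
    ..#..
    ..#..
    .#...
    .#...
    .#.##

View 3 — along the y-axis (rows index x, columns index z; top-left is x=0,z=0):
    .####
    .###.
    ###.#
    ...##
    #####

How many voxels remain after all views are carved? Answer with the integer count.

before carving: 125 voxels (5×5×5)
[1] x-view keeps 9 columns → grid now 45
[2] z-view keeps 7 columns → grid now 11
[3] y-view keeps 18 columns → grid now 10

10 voxels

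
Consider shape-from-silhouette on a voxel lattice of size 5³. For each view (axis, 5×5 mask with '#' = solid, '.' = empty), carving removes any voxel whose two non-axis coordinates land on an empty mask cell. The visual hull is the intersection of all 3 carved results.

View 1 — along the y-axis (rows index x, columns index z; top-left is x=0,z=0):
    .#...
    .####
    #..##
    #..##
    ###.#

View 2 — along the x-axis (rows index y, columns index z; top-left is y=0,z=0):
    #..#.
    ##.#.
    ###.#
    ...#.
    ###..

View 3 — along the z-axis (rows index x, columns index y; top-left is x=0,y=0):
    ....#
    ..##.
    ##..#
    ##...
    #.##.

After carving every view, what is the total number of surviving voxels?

remaining voxels: 19

initial block: 5^3 = 125
[1] y-view keeps 15 columns → grid now 75
[2] x-view keeps 13 columns → grid now 38
[3] z-view keeps 11 columns → grid now 19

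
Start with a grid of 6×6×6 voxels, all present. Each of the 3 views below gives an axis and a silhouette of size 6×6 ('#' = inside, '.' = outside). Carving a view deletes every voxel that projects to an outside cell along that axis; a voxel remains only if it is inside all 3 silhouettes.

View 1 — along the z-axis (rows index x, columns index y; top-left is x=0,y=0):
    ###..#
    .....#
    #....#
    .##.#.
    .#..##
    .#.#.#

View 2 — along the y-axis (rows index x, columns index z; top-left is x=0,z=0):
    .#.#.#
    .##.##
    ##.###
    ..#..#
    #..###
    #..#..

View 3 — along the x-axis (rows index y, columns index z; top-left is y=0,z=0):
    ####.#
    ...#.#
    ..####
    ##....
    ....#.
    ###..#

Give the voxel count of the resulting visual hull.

initial block: 6^3 = 216
step 1: project along z, AND mask (16/36) → |grid| = 96
step 2: project along y, AND mask (20/36) → |grid| = 50
step 3: project along x, AND mask (18/36) → |grid| = 30

remaining voxels: 30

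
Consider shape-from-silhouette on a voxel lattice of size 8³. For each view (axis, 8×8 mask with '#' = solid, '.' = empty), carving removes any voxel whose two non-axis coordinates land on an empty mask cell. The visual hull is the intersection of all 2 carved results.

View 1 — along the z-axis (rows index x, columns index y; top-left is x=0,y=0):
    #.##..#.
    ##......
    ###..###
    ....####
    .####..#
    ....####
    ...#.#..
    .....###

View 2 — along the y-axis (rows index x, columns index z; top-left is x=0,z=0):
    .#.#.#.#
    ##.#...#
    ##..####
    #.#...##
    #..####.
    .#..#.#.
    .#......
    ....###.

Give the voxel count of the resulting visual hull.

|visual hull| = 124

before carving: 512 voxels (8×8×8)
[1] z-view keeps 30 columns → grid now 240
[2] y-view keeps 30 columns → grid now 124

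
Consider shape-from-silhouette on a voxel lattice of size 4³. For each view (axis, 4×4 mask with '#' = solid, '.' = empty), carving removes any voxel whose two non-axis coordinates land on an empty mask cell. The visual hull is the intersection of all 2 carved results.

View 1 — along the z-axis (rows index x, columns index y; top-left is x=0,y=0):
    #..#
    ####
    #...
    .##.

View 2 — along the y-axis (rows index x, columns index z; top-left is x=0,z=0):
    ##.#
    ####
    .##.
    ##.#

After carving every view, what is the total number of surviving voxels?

start: 4×4×4 = 64 voxels
  1. axis=2 (XY plane), |mask|=9  ⇒  voxels=36
  2. axis=1 (XZ plane), |mask|=12  ⇒  voxels=30

remaining voxels: 30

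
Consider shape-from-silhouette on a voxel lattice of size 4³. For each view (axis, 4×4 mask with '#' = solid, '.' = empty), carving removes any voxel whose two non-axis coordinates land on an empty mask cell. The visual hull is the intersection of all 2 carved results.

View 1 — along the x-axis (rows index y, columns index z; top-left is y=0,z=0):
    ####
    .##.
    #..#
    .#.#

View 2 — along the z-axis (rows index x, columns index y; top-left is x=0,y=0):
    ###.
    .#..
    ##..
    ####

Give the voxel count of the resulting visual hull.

start: 4×4×4 = 64 voxels
step 1: project along x, AND mask (10/16) → |grid| = 40
step 2: project along z, AND mask (10/16) → |grid| = 26

remaining voxels: 26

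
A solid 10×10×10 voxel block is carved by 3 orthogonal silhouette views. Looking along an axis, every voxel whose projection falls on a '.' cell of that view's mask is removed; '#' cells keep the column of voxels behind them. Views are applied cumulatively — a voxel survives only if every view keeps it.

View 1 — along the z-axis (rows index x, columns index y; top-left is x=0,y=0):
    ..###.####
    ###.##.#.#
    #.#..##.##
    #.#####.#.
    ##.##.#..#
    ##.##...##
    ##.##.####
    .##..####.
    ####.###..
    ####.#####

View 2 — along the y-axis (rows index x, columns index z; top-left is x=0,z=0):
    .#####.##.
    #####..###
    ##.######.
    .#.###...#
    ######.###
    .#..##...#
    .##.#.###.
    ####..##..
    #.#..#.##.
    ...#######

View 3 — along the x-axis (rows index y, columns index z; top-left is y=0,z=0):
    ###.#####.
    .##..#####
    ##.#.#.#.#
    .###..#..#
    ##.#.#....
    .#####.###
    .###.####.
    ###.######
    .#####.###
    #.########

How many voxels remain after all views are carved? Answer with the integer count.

remaining voxels: 325

before carving: 1000 voxels (10×10×10)
carve view 1 (along z, XY-mask fill 69/100): 690 voxels remain
carve view 2 (along y, XZ-mask fill 65/100): 448 voxels remain
carve view 3 (along x, YZ-mask fill 71/100): 325 voxels remain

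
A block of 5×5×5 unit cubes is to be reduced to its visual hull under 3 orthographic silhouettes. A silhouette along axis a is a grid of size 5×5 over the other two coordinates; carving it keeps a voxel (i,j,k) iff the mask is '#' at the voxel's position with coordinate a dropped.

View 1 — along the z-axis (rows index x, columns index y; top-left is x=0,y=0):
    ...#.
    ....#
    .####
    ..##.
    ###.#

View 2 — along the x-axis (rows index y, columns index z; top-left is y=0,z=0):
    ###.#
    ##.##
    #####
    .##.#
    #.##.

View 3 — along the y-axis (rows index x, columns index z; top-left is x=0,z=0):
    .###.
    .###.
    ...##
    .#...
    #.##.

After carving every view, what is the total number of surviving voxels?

remaining voxels: 22

initial block: 5^3 = 125
  1. axis=2 (XY plane), |mask|=12  ⇒  voxels=60
  2. axis=0 (YZ plane), |mask|=19  ⇒  voxels=45
  3. axis=1 (XZ plane), |mask|=12  ⇒  voxels=22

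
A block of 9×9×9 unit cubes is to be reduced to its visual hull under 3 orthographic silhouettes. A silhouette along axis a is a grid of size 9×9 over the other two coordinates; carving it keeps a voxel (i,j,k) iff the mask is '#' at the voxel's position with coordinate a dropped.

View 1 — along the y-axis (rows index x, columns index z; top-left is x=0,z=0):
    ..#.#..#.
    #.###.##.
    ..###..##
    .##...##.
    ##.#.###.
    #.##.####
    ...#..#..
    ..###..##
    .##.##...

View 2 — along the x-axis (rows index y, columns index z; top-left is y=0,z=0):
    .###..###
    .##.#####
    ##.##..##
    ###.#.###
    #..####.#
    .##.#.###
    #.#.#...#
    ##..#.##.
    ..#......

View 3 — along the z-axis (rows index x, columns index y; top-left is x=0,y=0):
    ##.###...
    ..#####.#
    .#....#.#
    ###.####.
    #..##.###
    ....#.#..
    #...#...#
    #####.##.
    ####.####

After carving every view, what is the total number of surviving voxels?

132 voxels

start: 9×9×9 = 729 voxels
[1] y-view keeps 42 columns → grid now 378
[2] x-view keeps 48 columns → grid now 227
[3] z-view keeps 47 columns → grid now 132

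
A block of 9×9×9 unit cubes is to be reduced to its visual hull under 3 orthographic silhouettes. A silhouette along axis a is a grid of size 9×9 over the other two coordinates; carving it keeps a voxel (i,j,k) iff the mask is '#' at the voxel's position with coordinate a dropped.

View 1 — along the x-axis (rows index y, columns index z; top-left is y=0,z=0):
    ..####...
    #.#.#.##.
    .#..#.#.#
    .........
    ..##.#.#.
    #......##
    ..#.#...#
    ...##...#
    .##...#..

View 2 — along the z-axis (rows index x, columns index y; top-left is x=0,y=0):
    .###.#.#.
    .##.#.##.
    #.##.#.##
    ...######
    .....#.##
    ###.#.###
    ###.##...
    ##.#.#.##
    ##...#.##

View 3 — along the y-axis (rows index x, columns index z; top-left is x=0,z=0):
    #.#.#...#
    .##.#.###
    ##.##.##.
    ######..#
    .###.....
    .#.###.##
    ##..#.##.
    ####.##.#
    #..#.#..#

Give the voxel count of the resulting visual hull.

full grid |V| = 729
carve view 1 (along x, YZ-mask fill 29/81): 261 voxels remain
carve view 2 (along z, XY-mask fill 48/81): 158 voxels remain
carve view 3 (along y, XZ-mask fill 48/81): 99 voxels remain

|visual hull| = 99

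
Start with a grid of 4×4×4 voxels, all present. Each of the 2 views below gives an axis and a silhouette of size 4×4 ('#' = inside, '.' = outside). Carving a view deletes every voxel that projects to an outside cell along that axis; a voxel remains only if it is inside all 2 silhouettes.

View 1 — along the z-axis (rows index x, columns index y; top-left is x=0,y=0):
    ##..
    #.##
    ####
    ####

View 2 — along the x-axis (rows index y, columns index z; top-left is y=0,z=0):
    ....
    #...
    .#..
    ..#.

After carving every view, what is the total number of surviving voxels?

remaining voxels: 9

initial block: 4^3 = 64
V1 z: intersect with XY mask (13 set) -- 52 left
V2 x: intersect with YZ mask (3 set) -- 9 left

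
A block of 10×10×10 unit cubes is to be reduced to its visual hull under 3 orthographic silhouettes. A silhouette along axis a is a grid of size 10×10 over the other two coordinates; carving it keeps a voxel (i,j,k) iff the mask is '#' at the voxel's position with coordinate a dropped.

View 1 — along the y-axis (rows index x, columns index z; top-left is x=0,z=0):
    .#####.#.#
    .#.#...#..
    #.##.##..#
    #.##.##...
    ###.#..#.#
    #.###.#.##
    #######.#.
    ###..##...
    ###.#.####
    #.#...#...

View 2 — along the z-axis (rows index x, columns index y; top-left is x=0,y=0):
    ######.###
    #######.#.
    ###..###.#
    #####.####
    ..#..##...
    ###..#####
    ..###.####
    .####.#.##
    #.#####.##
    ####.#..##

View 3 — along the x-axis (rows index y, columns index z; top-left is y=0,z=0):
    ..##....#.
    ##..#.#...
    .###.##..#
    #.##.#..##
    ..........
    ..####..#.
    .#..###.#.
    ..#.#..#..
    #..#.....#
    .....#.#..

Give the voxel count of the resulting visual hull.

before carving: 1000 voxels (10×10×10)
[1] y-view keeps 58 columns → grid now 580
[2] z-view keeps 73 columns → grid now 424
[3] x-view keeps 37 columns → grid now 159

159 voxels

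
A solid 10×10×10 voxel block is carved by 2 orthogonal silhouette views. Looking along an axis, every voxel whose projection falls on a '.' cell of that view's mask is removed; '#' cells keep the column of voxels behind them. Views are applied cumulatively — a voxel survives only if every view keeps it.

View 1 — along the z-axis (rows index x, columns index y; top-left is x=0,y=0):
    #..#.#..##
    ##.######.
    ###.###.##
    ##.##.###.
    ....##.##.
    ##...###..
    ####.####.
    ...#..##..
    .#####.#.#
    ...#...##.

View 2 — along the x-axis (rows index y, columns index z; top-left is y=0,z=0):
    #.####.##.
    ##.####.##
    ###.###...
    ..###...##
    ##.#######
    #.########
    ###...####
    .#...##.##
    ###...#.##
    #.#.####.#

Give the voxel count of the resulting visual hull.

remaining voxels: 396

initial block: 10^3 = 1000
V1 z: intersect with XY mask (58 set) -- 580 left
V2 x: intersect with YZ mask (69 set) -- 396 left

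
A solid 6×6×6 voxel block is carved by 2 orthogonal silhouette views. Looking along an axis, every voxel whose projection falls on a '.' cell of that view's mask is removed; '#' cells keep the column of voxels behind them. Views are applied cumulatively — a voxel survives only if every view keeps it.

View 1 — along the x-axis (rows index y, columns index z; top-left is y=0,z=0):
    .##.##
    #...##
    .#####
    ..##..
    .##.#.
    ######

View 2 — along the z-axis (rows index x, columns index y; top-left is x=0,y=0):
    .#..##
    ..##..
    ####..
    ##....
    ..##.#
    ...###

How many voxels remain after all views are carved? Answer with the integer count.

start: 6×6×6 = 216 voxels
[1] x-view keeps 23 columns → grid now 138
[2] z-view keeps 17 columns → grid now 64

remaining voxels: 64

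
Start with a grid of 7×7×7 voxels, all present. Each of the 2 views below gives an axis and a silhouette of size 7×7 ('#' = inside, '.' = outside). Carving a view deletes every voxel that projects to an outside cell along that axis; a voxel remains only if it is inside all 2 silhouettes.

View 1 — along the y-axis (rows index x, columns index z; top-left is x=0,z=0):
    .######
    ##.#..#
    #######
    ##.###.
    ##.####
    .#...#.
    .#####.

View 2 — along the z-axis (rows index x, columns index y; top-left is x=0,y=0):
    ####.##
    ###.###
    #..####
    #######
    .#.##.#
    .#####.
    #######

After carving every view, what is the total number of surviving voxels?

before carving: 343 voxels (7×7×7)
after view 1 [y-axis, 35 of 49 cells solid] → remaining = 245
after view 2 [z-axis, 40 of 49 cells solid] → remaining = 199

voxel count = 199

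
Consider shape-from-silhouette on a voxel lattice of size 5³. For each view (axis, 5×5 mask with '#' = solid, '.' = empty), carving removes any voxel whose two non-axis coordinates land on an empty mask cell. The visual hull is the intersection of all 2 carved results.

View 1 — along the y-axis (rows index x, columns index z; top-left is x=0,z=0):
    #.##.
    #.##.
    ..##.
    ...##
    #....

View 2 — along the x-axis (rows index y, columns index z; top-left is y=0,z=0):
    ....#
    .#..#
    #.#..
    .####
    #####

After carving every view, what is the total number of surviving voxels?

remaining voxels: 27

start: 5×5×5 = 125 voxels
after view 1 [y-axis, 11 of 25 cells solid] → remaining = 55
after view 2 [x-axis, 14 of 25 cells solid] → remaining = 27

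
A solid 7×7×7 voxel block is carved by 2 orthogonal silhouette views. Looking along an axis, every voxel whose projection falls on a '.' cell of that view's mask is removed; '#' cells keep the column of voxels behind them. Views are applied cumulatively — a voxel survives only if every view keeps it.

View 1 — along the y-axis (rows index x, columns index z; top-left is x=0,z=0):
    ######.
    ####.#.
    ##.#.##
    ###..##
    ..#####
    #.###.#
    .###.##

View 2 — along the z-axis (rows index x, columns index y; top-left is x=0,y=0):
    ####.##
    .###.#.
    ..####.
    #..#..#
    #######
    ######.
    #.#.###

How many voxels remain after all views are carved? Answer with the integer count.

start: 7×7×7 = 343 voxels
  1. axis=1 (XZ plane), |mask|=36  ⇒  voxels=252
  2. axis=2 (XY plane), |mask|=35  ⇒  voxels=181

voxel count = 181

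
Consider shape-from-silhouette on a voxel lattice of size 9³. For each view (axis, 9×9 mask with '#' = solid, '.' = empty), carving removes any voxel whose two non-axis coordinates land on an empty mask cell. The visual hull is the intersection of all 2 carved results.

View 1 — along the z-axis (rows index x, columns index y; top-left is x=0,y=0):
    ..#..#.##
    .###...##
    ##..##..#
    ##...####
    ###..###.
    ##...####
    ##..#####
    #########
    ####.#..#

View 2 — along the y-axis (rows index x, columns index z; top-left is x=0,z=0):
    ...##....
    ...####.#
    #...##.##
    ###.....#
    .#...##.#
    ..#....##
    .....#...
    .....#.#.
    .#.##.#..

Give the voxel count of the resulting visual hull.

|visual hull| = 173

full grid |V| = 729
V1 z: intersect with XY mask (54 set) -- 486 left
V2 y: intersect with XZ mask (30 set) -- 173 left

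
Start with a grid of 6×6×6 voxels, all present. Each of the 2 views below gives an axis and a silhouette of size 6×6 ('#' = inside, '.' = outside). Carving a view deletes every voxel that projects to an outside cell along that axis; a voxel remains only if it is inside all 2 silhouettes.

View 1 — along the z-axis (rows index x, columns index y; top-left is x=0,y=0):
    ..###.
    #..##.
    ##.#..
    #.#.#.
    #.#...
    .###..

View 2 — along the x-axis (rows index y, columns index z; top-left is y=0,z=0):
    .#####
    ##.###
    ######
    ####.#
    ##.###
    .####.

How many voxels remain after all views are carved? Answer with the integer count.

remaining voxels: 89

full grid |V| = 216
step 1: project along z, AND mask (17/36) → |grid| = 102
step 2: project along x, AND mask (30/36) → |grid| = 89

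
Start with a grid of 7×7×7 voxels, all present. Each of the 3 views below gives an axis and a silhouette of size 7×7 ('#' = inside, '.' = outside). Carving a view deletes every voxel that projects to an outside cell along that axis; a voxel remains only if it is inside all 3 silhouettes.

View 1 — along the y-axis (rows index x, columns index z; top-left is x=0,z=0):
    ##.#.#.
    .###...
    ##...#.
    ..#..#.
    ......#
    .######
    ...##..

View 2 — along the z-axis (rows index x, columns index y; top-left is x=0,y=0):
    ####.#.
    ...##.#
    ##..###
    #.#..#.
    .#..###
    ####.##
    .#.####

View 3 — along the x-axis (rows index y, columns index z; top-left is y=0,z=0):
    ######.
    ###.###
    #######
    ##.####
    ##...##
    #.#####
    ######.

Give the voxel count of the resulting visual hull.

|visual hull| = 85

before carving: 343 voxels (7×7×7)
  1. axis=1 (XZ plane), |mask|=21  ⇒  voxels=147
  2. axis=2 (XY plane), |mask|=31  ⇒  voxels=100
  3. axis=0 (YZ plane), |mask|=41  ⇒  voxels=85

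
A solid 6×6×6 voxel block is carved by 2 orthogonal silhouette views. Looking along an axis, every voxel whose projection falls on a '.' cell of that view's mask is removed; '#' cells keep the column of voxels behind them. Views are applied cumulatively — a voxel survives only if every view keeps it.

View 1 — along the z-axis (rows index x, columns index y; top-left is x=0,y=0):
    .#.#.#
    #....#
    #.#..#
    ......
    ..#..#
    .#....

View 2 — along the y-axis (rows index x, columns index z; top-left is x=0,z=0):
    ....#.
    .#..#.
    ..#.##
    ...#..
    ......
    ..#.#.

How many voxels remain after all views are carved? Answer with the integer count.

full grid |V| = 216
  1. axis=2 (XY plane), |mask|=11  ⇒  voxels=66
  2. axis=1 (XZ plane), |mask|=9  ⇒  voxels=18

|visual hull| = 18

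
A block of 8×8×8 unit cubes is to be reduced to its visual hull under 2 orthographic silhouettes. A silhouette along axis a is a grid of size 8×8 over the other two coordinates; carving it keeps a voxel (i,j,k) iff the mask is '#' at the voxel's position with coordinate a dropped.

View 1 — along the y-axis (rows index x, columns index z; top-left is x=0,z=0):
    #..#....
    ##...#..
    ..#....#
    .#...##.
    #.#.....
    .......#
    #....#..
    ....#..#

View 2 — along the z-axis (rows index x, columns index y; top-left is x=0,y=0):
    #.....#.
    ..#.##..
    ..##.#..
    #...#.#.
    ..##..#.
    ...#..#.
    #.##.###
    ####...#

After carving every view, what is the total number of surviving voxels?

voxel count = 58

start: 8×8×8 = 512 voxels
step 1: project along y, AND mask (17/64) → |grid| = 136
step 2: project along z, AND mask (27/64) → |grid| = 58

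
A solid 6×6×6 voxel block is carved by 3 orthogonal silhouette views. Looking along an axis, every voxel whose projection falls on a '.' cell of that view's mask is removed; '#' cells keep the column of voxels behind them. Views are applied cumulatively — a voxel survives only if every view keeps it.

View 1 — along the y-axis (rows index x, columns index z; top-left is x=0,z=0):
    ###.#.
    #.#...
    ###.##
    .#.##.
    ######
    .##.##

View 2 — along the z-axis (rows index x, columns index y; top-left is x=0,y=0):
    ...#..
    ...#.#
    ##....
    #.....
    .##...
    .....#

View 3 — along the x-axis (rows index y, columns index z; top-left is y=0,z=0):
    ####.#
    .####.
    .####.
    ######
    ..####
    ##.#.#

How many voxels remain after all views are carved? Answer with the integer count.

initial block: 6^3 = 216
V1 y: intersect with XZ mask (24 set) -- 144 left
V2 z: intersect with XY mask (9 set) -- 37 left
V3 x: intersect with YZ mask (27 set) -- 26 left

26 voxels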